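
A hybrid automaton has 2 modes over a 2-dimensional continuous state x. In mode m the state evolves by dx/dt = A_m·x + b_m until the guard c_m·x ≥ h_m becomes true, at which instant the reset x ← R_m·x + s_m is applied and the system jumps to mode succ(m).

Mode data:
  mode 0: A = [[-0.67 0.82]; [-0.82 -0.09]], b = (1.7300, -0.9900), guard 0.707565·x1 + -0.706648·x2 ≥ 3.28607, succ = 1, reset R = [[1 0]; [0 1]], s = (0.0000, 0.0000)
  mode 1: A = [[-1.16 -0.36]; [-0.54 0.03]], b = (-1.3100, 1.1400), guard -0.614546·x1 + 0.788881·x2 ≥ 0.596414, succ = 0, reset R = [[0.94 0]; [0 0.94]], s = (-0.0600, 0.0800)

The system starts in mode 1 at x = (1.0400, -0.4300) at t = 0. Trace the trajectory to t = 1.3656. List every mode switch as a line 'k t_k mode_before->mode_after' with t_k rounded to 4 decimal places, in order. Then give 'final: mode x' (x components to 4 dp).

Mode 1: guard c·x = 0.5964 hit at Δt = 0.8925 (t = 0.8925), x⁻ = (-0.3670, 0.4701) → reset → x⁺ = (-0.4050, 0.5219), jump to mode 0
Mode 0: flow for 0.4731 to horizon, guard not reached → x = (0.4989, 0.0071)

1 0.8925 1->0
final: 0 0.4989 0.0071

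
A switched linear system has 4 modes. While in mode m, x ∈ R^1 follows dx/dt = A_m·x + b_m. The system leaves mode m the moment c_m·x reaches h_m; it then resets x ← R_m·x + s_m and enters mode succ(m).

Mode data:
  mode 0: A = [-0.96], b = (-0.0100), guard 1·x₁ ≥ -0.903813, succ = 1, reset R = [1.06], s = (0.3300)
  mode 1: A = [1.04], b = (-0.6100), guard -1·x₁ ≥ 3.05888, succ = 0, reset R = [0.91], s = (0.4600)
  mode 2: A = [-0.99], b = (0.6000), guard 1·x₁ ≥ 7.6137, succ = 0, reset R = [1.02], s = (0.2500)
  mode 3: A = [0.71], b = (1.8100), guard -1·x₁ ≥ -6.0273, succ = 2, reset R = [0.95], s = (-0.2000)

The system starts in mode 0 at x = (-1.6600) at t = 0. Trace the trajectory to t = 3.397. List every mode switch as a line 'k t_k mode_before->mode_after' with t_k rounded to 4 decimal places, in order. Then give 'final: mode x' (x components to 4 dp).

1 0.6388 0->1
2 1.6956 1->0
3 2.6866 0->1
final: 1 -1.9562

Mode 0: guard c·x = -0.9038 hit at Δt = 0.6388 (t = 0.6388), x⁻ = (-0.9038) → reset → x⁺ = (-0.6280), jump to mode 1
Mode 1: guard c·x = 3.0589 hit at Δt = 1.0568 (t = 1.6956), x⁻ = (-3.0589) → reset → x⁺ = (-2.3236), jump to mode 0
Mode 0: guard c·x = -0.9038 hit at Δt = 0.9910 (t = 2.6866), x⁻ = (-0.9038) → reset → x⁺ = (-0.6280), jump to mode 1
Mode 1: flow for 0.7104 to horizon, guard not reached → x = (-1.9562)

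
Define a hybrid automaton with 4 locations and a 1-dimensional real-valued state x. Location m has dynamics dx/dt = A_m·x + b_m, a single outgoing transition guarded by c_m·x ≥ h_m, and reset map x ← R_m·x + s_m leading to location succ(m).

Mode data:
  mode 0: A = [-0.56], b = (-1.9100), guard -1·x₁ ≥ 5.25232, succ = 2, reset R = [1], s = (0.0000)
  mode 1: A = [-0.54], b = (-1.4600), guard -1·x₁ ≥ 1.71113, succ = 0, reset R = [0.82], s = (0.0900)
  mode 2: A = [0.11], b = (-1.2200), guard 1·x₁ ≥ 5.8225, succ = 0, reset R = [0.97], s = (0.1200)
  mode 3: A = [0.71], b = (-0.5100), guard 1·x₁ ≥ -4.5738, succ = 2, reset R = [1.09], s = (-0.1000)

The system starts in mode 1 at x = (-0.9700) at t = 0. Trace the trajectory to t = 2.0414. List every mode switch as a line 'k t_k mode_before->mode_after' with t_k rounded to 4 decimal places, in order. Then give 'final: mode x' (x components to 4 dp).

1 1.0328 1->0
final: 0 -2.2183

Mode 1: guard c·x = 1.7111 hit at Δt = 1.0328 (t = 1.0328), x⁻ = (-1.7111) → reset → x⁺ = (-1.3131), jump to mode 0
Mode 0: flow for 1.0086 to horizon, guard not reached → x = (-2.2183)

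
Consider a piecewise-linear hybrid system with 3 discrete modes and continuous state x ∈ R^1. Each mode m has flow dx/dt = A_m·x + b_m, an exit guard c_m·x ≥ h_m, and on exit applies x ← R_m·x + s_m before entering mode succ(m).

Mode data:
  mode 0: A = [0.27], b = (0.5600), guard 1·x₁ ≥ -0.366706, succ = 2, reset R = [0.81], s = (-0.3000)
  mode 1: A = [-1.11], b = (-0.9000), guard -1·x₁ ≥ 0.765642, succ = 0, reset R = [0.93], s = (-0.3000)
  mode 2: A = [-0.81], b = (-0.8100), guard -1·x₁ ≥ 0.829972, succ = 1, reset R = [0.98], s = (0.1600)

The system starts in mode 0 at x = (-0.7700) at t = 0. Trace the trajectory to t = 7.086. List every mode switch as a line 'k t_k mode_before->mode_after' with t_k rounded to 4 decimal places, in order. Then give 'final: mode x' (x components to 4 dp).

1 0.9980 0->2
2 2.0633 2->1
3 3.1882 1->0
4 4.9466 0->2
5 6.0119 2->1
final: 1 -0.7630

Mode 0: guard c·x = -0.3667 hit at Δt = 0.9980 (t = 0.9980), x⁻ = (-0.3667) → reset → x⁺ = (-0.5970), jump to mode 2
Mode 2: guard c·x = 0.8300 hit at Δt = 1.0653 (t = 2.0633), x⁻ = (-0.8300) → reset → x⁺ = (-0.6534), jump to mode 1
Mode 1: guard c·x = 0.7656 hit at Δt = 1.1249 (t = 3.1882), x⁻ = (-0.7656) → reset → x⁺ = (-1.0120), jump to mode 0
Mode 0: guard c·x = -0.3667 hit at Δt = 1.7584 (t = 4.9466), x⁻ = (-0.3667) → reset → x⁺ = (-0.5970), jump to mode 2
Mode 2: guard c·x = 0.8300 hit at Δt = 1.0653 (t = 6.0119), x⁻ = (-0.8300) → reset → x⁺ = (-0.6534), jump to mode 1
Mode 1: flow for 1.0741 to horizon, guard not reached → x = (-0.7630)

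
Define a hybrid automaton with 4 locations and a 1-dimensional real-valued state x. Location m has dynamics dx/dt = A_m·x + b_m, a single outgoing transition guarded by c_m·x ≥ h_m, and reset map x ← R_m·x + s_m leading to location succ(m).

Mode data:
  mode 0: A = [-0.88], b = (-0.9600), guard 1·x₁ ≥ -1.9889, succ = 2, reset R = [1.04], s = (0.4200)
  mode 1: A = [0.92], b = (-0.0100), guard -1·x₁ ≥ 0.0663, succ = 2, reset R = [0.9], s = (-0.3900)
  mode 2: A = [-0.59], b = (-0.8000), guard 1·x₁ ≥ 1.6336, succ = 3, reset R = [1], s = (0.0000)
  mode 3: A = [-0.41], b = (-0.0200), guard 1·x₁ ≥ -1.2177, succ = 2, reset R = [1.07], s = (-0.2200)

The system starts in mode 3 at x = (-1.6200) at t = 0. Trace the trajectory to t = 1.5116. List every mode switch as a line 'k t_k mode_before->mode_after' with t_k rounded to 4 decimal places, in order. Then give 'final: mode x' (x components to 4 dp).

Mode 3: guard c·x = -1.2177 hit at Δt = 0.7214 (t = 0.7214), x⁻ = (-1.2177) → reset → x⁺ = (-1.5229), jump to mode 2
Mode 2: flow for 0.7902 to horizon, guard not reached → x = (-1.4607)

1 0.7214 3->2
final: 2 -1.4607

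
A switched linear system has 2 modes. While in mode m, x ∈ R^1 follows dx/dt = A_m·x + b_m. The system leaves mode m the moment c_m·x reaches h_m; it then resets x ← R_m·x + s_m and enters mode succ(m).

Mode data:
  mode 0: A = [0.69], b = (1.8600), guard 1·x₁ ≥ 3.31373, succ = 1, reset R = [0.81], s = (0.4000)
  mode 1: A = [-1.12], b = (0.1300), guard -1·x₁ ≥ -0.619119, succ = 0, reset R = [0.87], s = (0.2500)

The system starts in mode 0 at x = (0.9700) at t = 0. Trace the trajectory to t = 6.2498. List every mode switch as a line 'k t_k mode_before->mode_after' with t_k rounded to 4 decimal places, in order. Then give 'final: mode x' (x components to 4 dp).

Mode 0: guard c·x = 3.3137 hit at Δt = 0.7164 (t = 0.7164), x⁻ = (3.3137) → reset → x⁺ = (3.0841), jump to mode 1
Mode 1: guard c·x = -0.6191 hit at Δt = 1.5848 (t = 2.3012), x⁻ = (0.6191) → reset → x⁺ = (0.7886), jump to mode 0
Mode 0: guard c·x = 3.3137 hit at Δt = 0.7899 (t = 3.0911), x⁻ = (3.3137) → reset → x⁺ = (3.0841), jump to mode 1
Mode 1: guard c·x = -0.6191 hit at Δt = 1.5848 (t = 4.6759), x⁻ = (0.6191) → reset → x⁺ = (0.7886), jump to mode 0
Mode 0: guard c·x = 3.3137 hit at Δt = 0.7899 (t = 5.4659), x⁻ = (3.3137) → reset → x⁺ = (3.0841), jump to mode 1
Mode 1: flow for 0.7839 to horizon, guard not reached → x = (1.3496)

1 0.7164 0->1
2 2.3012 1->0
3 3.0911 0->1
4 4.6759 1->0
5 5.4659 0->1
final: 1 1.3496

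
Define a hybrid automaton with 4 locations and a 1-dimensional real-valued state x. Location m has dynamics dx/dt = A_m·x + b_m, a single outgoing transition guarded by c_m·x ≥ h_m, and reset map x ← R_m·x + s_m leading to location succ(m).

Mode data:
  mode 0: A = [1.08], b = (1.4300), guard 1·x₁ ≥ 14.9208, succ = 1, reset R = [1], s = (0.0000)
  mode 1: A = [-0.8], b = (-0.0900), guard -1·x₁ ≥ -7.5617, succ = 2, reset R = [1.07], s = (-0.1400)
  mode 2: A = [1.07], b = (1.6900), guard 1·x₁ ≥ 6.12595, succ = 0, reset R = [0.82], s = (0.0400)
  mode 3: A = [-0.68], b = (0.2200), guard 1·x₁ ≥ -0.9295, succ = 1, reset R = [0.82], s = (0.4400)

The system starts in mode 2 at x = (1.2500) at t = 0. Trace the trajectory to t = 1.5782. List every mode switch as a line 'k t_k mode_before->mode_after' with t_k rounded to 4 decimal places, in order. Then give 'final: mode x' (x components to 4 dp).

1 0.9363 2->0
final: 0 11.4520

Mode 2: guard c·x = 6.1259 hit at Δt = 0.9363 (t = 0.9363), x⁻ = (6.1259) → reset → x⁺ = (5.0633), jump to mode 0
Mode 0: flow for 0.6419 to horizon, guard not reached → x = (11.4520)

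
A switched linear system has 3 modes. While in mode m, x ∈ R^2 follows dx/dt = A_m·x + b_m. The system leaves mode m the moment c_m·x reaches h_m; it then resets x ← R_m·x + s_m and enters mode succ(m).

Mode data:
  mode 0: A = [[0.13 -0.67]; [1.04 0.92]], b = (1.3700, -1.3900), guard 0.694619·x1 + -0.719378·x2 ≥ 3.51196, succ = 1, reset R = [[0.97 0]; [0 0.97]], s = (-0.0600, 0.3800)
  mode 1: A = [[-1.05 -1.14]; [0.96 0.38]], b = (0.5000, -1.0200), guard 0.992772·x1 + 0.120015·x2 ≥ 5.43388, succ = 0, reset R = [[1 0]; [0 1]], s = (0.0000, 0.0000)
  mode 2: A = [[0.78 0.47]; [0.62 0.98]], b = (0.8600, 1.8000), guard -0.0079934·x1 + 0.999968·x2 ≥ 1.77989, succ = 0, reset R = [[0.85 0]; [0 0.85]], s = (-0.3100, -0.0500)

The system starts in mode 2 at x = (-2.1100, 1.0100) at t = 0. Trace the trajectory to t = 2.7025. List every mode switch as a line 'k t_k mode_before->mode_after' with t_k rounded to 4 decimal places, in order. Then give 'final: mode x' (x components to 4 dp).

1 0.4188 2->0
2 1.9516 0->1
final: 1 2.9679 -4.1434

Mode 2: guard c·x = 1.7799 hit at Δt = 0.4188 (t = 0.4188), x⁻ = (-2.1868, 1.7625) → reset → x⁺ = (-2.1688, 1.4481), jump to mode 0
Mode 0: guard c·x = 3.5120 hit at Δt = 1.5328 (t = 1.9516), x⁻ = (0.7718, -4.1367) → reset → x⁺ = (0.6886, -3.6326), jump to mode 1
Mode 1: flow for 0.7509 to horizon, guard not reached → x = (2.9679, -4.1434)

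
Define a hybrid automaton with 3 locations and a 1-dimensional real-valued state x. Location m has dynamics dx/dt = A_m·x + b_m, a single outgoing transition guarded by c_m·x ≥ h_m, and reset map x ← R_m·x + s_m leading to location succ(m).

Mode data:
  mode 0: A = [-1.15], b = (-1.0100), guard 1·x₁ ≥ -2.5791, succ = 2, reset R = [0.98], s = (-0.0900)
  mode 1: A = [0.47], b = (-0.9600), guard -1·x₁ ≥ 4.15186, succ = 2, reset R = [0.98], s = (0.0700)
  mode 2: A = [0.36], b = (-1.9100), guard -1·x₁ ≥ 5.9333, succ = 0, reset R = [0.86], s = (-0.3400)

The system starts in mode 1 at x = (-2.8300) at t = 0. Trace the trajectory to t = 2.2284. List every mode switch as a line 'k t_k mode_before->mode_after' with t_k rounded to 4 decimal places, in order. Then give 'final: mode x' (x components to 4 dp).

1 0.5107 1->2
2 1.0354 2->0
3 1.8938 0->2
final: 2 -3.6318

Mode 1: guard c·x = 4.1519 hit at Δt = 0.5107 (t = 0.5107), x⁻ = (-4.1519) → reset → x⁺ = (-3.9988), jump to mode 2
Mode 2: guard c·x = 5.9333 hit at Δt = 0.5247 (t = 1.0354), x⁻ = (-5.9333) → reset → x⁺ = (-5.4426), jump to mode 0
Mode 0: guard c·x = -2.5791 hit at Δt = 0.8584 (t = 1.8938), x⁻ = (-2.5791) → reset → x⁺ = (-2.6175), jump to mode 2
Mode 2: flow for 0.3346 to horizon, guard not reached → x = (-3.6318)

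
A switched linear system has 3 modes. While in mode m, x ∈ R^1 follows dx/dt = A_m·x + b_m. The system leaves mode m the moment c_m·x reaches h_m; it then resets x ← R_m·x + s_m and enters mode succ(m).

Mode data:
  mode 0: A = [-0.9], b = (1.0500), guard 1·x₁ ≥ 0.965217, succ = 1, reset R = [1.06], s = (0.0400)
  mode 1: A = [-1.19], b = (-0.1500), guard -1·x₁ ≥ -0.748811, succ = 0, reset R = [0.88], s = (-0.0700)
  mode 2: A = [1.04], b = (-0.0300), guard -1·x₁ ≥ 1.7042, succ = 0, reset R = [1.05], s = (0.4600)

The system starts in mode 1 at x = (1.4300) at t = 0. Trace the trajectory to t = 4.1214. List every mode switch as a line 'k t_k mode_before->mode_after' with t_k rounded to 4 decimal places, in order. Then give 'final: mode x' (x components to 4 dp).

1 0.4839 1->0
2 1.6545 0->1
3 1.9124 1->0
4 3.0830 0->1
5 3.3410 1->0
final: 0 0.8805

Mode 1: guard c·x = -0.7488 hit at Δt = 0.4839 (t = 0.4839), x⁻ = (0.7488) → reset → x⁺ = (0.5890), jump to mode 0
Mode 0: guard c·x = 0.9652 hit at Δt = 1.1706 (t = 1.6545), x⁻ = (0.9652) → reset → x⁺ = (1.0631), jump to mode 1
Mode 1: guard c·x = -0.7488 hit at Δt = 0.2579 (t = 1.9124), x⁻ = (0.7488) → reset → x⁺ = (0.5890), jump to mode 0
Mode 0: guard c·x = 0.9652 hit at Δt = 1.1706 (t = 3.0830), x⁻ = (0.9652) → reset → x⁺ = (1.0631), jump to mode 1
Mode 1: guard c·x = -0.7488 hit at Δt = 0.2579 (t = 3.3410), x⁻ = (0.7488) → reset → x⁺ = (0.5890), jump to mode 0
Mode 0: flow for 0.7804 to horizon, guard not reached → x = (0.8805)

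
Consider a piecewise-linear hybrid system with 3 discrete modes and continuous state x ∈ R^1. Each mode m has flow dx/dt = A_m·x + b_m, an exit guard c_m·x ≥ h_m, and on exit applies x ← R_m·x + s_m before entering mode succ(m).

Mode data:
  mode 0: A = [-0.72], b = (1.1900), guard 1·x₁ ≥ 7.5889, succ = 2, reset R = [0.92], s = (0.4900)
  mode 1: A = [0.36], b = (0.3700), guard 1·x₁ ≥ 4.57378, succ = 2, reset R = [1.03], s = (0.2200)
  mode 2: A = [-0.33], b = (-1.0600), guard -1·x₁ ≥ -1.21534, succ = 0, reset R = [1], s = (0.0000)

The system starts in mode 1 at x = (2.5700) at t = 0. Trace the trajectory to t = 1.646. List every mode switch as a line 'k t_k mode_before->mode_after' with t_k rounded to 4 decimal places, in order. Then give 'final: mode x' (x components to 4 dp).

Mode 1: guard c·x = 4.5738 hit at Δt = 1.2298 (t = 1.2298), x⁻ = (4.5738) → reset → x⁺ = (4.9310), jump to mode 2
Mode 2: flow for 0.4162 to horizon, guard not reached → x = (3.8860)

1 1.2298 1->2
final: 2 3.8860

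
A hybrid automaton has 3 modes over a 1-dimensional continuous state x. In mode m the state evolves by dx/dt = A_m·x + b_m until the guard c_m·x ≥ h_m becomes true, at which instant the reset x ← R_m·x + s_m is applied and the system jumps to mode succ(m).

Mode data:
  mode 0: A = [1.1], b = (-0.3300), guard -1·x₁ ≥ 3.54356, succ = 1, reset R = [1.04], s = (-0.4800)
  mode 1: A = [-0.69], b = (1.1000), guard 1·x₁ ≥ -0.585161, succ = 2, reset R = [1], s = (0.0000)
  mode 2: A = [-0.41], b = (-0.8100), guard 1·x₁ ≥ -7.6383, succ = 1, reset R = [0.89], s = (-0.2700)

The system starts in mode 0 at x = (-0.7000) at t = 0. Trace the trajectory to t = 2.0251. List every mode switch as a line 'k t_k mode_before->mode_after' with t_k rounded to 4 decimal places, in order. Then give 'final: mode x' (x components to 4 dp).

Mode 0: guard c·x = 3.5436 hit at Δt = 1.2240 (t = 1.2240), x⁻ = (-3.5436) → reset → x⁺ = (-4.1653), jump to mode 1
Mode 1: flow for 0.8011 to horizon, guard not reached → x = (-1.7196)

1 1.2240 0->1
final: 1 -1.7196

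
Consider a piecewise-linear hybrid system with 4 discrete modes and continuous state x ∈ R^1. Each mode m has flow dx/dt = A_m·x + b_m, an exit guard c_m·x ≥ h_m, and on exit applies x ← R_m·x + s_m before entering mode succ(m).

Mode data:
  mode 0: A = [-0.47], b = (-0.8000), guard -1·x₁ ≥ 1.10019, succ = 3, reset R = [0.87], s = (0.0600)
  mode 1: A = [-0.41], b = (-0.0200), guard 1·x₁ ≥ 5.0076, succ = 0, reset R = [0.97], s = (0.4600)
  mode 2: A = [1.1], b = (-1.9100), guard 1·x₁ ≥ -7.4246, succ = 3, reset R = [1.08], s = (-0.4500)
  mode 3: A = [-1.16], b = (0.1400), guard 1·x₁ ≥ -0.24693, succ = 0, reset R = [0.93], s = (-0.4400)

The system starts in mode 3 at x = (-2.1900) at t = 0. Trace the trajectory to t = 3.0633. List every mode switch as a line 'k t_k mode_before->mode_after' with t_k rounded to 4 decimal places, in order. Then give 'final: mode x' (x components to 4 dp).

1 1.5847 3->0
2 2.7327 0->3
final: 3 -0.5730

Mode 3: guard c·x = -0.2469 hit at Δt = 1.5847 (t = 1.5847), x⁻ = (-0.2469) → reset → x⁺ = (-0.6696), jump to mode 0
Mode 0: guard c·x = 1.1002 hit at Δt = 1.1480 (t = 2.7327), x⁻ = (-1.1002) → reset → x⁺ = (-0.8972), jump to mode 3
Mode 3: flow for 0.3306 to horizon, guard not reached → x = (-0.5730)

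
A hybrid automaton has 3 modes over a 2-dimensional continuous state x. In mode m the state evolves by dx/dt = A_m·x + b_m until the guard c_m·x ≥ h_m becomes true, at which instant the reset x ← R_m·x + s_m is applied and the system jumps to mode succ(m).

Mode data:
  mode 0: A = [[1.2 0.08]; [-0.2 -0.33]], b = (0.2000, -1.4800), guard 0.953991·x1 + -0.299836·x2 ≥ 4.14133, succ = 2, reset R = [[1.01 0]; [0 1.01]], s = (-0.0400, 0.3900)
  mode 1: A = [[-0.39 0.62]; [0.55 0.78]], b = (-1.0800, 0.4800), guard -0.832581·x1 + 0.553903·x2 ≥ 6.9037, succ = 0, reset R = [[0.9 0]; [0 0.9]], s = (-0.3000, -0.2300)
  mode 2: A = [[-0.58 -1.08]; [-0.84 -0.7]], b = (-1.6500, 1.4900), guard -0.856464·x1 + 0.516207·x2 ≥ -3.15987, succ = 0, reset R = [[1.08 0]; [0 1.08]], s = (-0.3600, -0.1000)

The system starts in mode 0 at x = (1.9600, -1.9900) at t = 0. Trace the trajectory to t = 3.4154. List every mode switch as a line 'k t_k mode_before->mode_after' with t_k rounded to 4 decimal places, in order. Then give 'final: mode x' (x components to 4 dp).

Mode 0: guard c·x = 4.1413 hit at Δt = 0.4858 (t = 0.4858), x⁻ = (3.5236, -2.6009) → reset → x⁺ = (3.5188, -2.2370), jump to mode 2
Mode 2: guard c·x = -3.1599 hit at Δt = 0.8473 (t = 1.3331), x⁻ = (2.5547, -1.8827) → reset → x⁺ = (2.3990, -2.1334), jump to mode 0
Mode 0: guard c·x = 4.1413 hit at Δt = 0.3227 (t = 1.6558), x⁻ = (3.5392, -2.5512) → reset → x⁺ = (3.5346, -2.1867), jump to mode 2
Mode 2: guard c·x = -3.1599 hit at Δt = 0.8240 (t = 2.4799), x⁻ = (2.5639, -1.8675) → reset → x⁺ = (2.4090, -2.1169), jump to mode 0
Mode 0: guard c·x = 4.1413 hit at Δt = 0.3205 (t = 2.8003), x⁻ = (3.5446, -2.5340) → reset → x⁺ = (3.5401, -2.1693), jump to mode 2
Mode 2: flow for 0.6151 to horizon, guard not reached → x = (2.7940, -1.9794)

1 0.4858 0->2
2 1.3331 2->0
3 1.6558 0->2
4 2.4799 2->0
5 2.8003 0->2
final: 2 2.7940 -1.9794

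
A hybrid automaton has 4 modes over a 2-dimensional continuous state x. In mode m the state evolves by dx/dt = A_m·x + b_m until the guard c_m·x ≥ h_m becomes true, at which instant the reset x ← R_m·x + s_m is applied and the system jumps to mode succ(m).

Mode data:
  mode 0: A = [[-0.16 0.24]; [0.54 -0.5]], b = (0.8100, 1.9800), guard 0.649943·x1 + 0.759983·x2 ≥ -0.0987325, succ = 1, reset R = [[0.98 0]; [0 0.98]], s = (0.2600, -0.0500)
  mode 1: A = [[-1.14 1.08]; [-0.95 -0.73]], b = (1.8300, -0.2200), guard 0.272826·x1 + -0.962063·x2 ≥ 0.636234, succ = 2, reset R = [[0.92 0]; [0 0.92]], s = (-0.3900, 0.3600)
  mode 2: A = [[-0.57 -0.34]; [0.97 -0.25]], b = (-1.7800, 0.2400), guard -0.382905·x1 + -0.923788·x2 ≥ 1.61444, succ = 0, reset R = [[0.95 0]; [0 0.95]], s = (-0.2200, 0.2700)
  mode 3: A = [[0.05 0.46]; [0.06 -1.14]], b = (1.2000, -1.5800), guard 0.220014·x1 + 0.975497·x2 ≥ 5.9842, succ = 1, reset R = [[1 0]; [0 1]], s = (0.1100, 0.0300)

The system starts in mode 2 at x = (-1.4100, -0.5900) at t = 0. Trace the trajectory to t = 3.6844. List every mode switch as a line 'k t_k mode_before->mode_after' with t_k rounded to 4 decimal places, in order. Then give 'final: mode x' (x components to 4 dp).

1 0.4343 2->0
2 1.4302 0->1
3 2.5367 1->2
final: 2 -1.2250 -0.2148

Mode 2: guard c·x = 1.6144 hit at Δt = 0.4343 (t = 0.4343), x⁻ = (-1.6776, -1.0523) → reset → x⁺ = (-1.8137, -0.7297), jump to mode 0
Mode 0: guard c·x = -0.0987 hit at Δt = 0.9959 (t = 1.4302), x⁻ = (-0.8133, 0.5656) → reset → x⁺ = (-0.5370, 0.5043), jump to mode 1
Mode 1: guard c·x = 0.6362 hit at Δt = 1.1065 (t = 2.5367), x⁻ = (1.0245, -0.3708) → reset → x⁺ = (0.5525, 0.0189), jump to mode 2
Mode 2: flow for 1.1477 to horizon, guard not reached → x = (-1.2250, -0.2148)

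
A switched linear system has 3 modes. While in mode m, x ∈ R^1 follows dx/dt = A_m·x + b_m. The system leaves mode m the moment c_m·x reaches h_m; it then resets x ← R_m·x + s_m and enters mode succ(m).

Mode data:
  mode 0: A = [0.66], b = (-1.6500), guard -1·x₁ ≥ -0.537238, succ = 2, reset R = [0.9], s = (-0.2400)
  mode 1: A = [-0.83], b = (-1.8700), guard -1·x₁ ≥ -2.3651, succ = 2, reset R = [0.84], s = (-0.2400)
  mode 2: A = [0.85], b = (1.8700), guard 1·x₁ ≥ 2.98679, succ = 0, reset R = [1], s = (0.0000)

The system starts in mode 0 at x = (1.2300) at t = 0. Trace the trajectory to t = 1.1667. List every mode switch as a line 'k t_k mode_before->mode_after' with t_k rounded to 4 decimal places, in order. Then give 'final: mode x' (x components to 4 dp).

1 0.6596 0->2
final: 2 1.5602

Mode 0: guard c·x = -0.5372 hit at Δt = 0.6596 (t = 0.6596), x⁻ = (0.5372) → reset → x⁺ = (0.2435), jump to mode 2
Mode 2: flow for 0.5071 to horizon, guard not reached → x = (1.5602)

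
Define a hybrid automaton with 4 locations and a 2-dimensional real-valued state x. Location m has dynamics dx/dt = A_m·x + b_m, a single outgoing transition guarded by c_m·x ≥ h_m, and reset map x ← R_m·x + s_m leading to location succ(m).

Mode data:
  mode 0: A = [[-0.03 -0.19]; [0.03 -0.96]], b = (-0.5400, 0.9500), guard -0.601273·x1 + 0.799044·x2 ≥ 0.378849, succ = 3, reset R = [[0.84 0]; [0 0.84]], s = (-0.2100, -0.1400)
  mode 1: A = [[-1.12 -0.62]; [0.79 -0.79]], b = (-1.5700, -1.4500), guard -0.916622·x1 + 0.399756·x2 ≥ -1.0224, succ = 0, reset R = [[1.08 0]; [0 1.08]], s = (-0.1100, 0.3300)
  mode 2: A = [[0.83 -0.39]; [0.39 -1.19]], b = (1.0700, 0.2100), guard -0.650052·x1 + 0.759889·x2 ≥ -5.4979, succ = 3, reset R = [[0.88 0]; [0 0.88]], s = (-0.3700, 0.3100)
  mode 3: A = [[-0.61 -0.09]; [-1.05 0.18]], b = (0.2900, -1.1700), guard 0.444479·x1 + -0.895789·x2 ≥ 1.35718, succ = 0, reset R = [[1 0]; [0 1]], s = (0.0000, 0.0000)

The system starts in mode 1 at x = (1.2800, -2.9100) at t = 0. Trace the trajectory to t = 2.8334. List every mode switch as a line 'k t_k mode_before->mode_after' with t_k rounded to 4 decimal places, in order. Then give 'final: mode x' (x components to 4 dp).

1 1.0444 1->0
2 2.3408 0->3
final: 3 -0.2567 -0.3681

Mode 1: guard c·x = -1.0224 hit at Δt = 1.0444 (t = 1.0444), x⁻ = (0.2711, -1.9360) → reset → x⁺ = (0.1827, -1.7609), jump to mode 0
Mode 0: guard c·x = 0.3788 hit at Δt = 1.2964 (t = 2.3408), x⁻ = (-0.3714, 0.1947) → reset → x⁺ = (-0.5219, 0.0235), jump to mode 3
Mode 3: flow for 0.4926 to horizon, guard not reached → x = (-0.2567, -0.3681)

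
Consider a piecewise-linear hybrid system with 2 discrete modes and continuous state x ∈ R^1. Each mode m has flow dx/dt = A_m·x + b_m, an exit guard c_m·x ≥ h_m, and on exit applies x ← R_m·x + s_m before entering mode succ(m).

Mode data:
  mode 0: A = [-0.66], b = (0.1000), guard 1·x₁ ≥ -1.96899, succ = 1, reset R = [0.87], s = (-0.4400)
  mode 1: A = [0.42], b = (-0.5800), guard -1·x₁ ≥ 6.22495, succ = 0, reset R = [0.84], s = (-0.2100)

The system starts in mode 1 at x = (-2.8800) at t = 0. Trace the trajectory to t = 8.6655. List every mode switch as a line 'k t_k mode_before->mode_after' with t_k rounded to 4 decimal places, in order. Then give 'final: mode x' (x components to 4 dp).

1 1.3796 1->0
2 2.8484 0->1
3 4.6734 1->0
4 6.1422 0->1
5 7.9672 1->0
final: 0 -3.3746

Mode 1: guard c·x = 6.2249 hit at Δt = 1.3796 (t = 1.3796), x⁻ = (-6.2249) → reset → x⁺ = (-5.4390), jump to mode 0
Mode 0: guard c·x = -1.9690 hit at Δt = 1.4688 (t = 2.8484), x⁻ = (-1.9690) → reset → x⁺ = (-2.1530), jump to mode 1
Mode 1: guard c·x = 6.2249 hit at Δt = 1.8250 (t = 4.6734), x⁻ = (-6.2249) → reset → x⁺ = (-5.4390), jump to mode 0
Mode 0: guard c·x = -1.9690 hit at Δt = 1.4688 (t = 6.1422), x⁻ = (-1.9690) → reset → x⁺ = (-2.1530), jump to mode 1
Mode 1: guard c·x = 6.2249 hit at Δt = 1.8250 (t = 7.9672), x⁻ = (-6.2249) → reset → x⁺ = (-5.4390), jump to mode 0
Mode 0: flow for 0.6983 to horizon, guard not reached → x = (-3.3746)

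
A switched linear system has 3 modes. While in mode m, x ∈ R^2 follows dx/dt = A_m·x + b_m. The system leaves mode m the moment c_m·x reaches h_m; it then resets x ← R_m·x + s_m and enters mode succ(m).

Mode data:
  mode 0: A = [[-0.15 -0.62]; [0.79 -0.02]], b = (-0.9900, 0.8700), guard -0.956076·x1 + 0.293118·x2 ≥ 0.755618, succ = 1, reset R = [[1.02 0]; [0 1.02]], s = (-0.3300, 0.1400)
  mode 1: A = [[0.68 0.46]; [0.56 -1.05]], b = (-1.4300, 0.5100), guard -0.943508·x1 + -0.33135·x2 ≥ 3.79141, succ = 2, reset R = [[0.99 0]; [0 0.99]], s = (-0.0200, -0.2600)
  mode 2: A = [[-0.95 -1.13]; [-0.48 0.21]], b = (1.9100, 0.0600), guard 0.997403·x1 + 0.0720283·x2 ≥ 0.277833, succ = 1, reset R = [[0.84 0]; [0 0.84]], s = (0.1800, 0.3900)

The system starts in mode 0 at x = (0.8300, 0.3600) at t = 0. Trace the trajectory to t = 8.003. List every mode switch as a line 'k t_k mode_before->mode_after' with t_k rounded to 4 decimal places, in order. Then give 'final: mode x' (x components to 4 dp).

Mode 0: guard c·x = 0.7556 hit at Δt = 0.8099 (t = 0.8099), x⁻ = (-0.4239, 1.1951) → reset → x⁺ = (-0.7624, 1.3590), jump to mode 1
Mode 1: guard c·x = 3.7914 hit at Δt = 1.2432 (t = 2.0531), x⁻ = (-3.9446, -0.2103) → reset → x⁺ = (-3.9251, -0.4682), jump to mode 2
Mode 2: guard c·x = 0.2778 hit at Δt = 1.4982 (t = 3.5513), x⁻ = (0.2353, 0.5992) → reset → x⁺ = (0.3776, 0.8933), jump to mode 1
Mode 1: guard c·x = 3.7914 hit at Δt = 2.1040 (t = 5.6553), x⁻ = (-3.8865, -0.3758) → reset → x⁺ = (-3.8676, -0.6320), jump to mode 2
Mode 2: guard c·x = 0.2778 hit at Δt = 1.3196 (t = 6.9749), x⁻ = (0.2595, 0.2638) → reset → x⁺ = (0.3980, 0.6116), jump to mode 1
Mode 1: flow for 1.0281 to horizon, guard not reached → x = (-0.9347, 0.4222)

1 0.8099 0->1
2 2.0531 1->2
3 3.5513 2->1
4 5.6553 1->2
5 6.9749 2->1
final: 1 -0.9347 0.4222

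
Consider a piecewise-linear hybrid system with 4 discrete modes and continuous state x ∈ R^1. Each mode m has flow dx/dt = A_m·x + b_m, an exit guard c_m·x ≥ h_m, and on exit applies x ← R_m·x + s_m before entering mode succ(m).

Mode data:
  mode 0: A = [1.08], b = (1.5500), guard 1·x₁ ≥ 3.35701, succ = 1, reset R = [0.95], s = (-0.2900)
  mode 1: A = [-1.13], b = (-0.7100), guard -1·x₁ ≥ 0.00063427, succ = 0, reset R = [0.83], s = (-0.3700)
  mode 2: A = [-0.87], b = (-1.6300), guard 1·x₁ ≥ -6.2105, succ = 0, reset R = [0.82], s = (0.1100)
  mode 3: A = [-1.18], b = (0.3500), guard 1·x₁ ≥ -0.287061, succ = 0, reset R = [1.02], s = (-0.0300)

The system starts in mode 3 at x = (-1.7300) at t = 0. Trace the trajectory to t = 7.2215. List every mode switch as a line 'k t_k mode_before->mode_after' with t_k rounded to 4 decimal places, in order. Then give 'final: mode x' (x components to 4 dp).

1 1.0549 3->0
2 2.4072 0->1
3 3.9349 1->0
4 5.3278 0->1
5 6.8555 1->0
final: 0 0.1456

Mode 3: guard c·x = -0.2871 hit at Δt = 1.0549 (t = 1.0549), x⁻ = (-0.2871) → reset → x⁺ = (-0.3228), jump to mode 0
Mode 0: guard c·x = 3.3570 hit at Δt = 1.3523 (t = 2.4072), x⁻ = (3.3570) → reset → x⁺ = (2.8992), jump to mode 1
Mode 1: guard c·x = 0.0006 hit at Δt = 1.5277 (t = 3.9349), x⁻ = (-0.0006) → reset → x⁺ = (-0.3705), jump to mode 0
Mode 0: guard c·x = 3.3570 hit at Δt = 1.3929 (t = 5.3278), x⁻ = (3.3570) → reset → x⁺ = (2.8992), jump to mode 1
Mode 1: guard c·x = 0.0006 hit at Δt = 1.5277 (t = 6.8555), x⁻ = (-0.0006) → reset → x⁺ = (-0.3705), jump to mode 0
Mode 0: flow for 0.3660 to horizon, guard not reached → x = (0.1456)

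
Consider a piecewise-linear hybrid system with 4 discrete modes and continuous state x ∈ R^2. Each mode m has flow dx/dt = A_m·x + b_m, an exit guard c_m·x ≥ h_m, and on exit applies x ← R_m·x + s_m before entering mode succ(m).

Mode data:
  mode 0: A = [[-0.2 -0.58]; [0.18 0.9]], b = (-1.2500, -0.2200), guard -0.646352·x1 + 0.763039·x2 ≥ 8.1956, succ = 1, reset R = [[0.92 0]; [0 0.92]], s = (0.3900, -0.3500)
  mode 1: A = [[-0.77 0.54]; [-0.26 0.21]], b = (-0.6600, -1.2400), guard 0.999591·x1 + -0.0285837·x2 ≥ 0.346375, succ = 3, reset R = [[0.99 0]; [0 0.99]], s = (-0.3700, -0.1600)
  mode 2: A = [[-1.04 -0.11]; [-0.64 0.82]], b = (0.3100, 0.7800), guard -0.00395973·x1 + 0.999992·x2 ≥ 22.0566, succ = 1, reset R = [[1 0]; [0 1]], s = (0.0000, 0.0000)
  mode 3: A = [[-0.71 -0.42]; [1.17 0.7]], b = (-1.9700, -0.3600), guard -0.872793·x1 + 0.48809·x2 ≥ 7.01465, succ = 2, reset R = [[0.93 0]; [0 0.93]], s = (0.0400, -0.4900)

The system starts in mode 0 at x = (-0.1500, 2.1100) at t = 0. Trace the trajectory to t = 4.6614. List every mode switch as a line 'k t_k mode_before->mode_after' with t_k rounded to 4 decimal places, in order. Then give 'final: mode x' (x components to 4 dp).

1 1.5354 0->1
2 2.7694 1->3
3 3.6368 3->2
final: 2 -1.8371 20.8733

Mode 0: guard c·x = 8.1956 hit at Δt = 1.5354 (t = 1.5354), x⁻ = (-4.8845, 6.6032) → reset → x⁺ = (-4.1038, 5.7249), jump to mode 1
Mode 1: guard c·x = 0.3464 hit at Δt = 1.2340 (t = 2.7694), x⁻ = (0.5250, 6.2408) → reset → x⁺ = (0.1497, 6.0183), jump to mode 3
Mode 3: guard c·x = 7.0146 hit at Δt = 0.8674 (t = 3.6368), x⁻ = (-3.2548, 8.5514) → reset → x⁺ = (-2.9870, 7.4628), jump to mode 2
Mode 2: flow for 1.0246 to horizon, guard not reached → x = (-1.8371, 20.8733)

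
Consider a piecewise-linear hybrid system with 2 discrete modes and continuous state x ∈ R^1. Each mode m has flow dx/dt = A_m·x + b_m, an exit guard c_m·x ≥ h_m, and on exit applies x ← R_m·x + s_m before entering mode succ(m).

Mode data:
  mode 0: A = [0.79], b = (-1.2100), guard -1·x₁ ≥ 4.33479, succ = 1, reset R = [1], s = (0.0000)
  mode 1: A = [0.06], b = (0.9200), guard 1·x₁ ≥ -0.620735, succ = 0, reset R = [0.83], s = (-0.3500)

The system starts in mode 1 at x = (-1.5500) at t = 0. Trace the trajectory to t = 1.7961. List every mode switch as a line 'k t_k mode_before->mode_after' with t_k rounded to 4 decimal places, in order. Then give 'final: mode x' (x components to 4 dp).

1 1.0874 1->0
final: 0 -2.6639

Mode 1: guard c·x = -0.6207 hit at Δt = 1.0874 (t = 1.0874), x⁻ = (-0.6207) → reset → x⁺ = (-0.8652), jump to mode 0
Mode 0: flow for 0.7087 to horizon, guard not reached → x = (-2.6639)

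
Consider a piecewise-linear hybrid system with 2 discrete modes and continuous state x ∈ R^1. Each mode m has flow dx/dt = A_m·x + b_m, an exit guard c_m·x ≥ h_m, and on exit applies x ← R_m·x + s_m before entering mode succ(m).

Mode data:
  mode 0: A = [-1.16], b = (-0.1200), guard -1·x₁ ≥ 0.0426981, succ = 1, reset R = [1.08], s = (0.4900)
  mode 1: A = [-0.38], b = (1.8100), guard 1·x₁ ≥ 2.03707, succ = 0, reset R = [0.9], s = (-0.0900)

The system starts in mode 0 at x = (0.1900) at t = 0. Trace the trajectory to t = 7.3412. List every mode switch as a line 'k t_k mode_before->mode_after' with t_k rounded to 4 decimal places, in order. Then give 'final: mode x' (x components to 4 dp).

Mode 0: guard c·x = 0.0427 hit at Δt = 1.3577 (t = 1.3577), x⁻ = (-0.0427) → reset → x⁺ = (0.4439), jump to mode 1
Mode 1: guard c·x = 2.0371 hit at Δt = 1.2111 (t = 2.5688), x⁻ = (2.0371) → reset → x⁺ = (1.7434), jump to mode 0
Mode 0: guard c·x = 0.0427 hit at Δt = 2.9435 (t = 5.5123), x⁻ = (-0.0427) → reset → x⁺ = (0.4439), jump to mode 1
Mode 1: guard c·x = 2.0371 hit at Δt = 1.2111 (t = 6.7234), x⁻ = (2.0371) → reset → x⁺ = (1.7434), jump to mode 0
Mode 0: flow for 0.6178 to horizon, guard not reached → x = (0.7985)

1 1.3577 0->1
2 2.5688 1->0
3 5.5123 0->1
4 6.7234 1->0
final: 0 0.7985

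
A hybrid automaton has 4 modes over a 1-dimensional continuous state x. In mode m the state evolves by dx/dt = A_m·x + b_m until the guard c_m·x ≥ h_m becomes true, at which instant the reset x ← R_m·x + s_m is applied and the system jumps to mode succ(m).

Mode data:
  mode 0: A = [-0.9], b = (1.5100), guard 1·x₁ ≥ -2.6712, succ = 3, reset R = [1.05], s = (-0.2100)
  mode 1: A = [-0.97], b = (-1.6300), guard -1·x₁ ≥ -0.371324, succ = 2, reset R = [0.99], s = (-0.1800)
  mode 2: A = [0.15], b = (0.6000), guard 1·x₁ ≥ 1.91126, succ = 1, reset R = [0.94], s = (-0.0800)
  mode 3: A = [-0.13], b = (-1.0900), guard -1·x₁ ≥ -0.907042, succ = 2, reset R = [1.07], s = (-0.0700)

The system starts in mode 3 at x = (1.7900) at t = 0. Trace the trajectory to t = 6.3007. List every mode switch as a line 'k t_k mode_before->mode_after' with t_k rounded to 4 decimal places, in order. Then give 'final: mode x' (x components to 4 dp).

Mode 3: guard c·x = -0.9070 hit at Δt = 0.6983 (t = 0.6983), x⁻ = (0.9070) → reset → x⁺ = (0.9005), jump to mode 2
Mode 2: guard c·x = 1.9113 hit at Δt = 1.2501 (t = 1.9484), x⁻ = (1.9113) → reset → x⁺ = (1.7166), jump to mode 1
Mode 1: guard c·x = -0.3713 hit at Δt = 0.5198 (t = 2.4682), x⁻ = (0.3713) → reset → x⁺ = (0.1876), jump to mode 2
Mode 2: guard c·x = 1.9113 hit at Δt = 2.2982 (t = 4.7664), x⁻ = (1.9113) → reset → x⁺ = (1.7166), jump to mode 1
Mode 1: guard c·x = -0.3713 hit at Δt = 0.5198 (t = 5.2862), x⁻ = (0.3713) → reset → x⁺ = (0.1876), jump to mode 2
Mode 2: flow for 1.0145 to horizon, guard not reached → x = (0.8759)

1 0.6983 3->2
2 1.9484 2->1
3 2.4682 1->2
4 4.7664 2->1
5 5.2862 1->2
final: 2 0.8759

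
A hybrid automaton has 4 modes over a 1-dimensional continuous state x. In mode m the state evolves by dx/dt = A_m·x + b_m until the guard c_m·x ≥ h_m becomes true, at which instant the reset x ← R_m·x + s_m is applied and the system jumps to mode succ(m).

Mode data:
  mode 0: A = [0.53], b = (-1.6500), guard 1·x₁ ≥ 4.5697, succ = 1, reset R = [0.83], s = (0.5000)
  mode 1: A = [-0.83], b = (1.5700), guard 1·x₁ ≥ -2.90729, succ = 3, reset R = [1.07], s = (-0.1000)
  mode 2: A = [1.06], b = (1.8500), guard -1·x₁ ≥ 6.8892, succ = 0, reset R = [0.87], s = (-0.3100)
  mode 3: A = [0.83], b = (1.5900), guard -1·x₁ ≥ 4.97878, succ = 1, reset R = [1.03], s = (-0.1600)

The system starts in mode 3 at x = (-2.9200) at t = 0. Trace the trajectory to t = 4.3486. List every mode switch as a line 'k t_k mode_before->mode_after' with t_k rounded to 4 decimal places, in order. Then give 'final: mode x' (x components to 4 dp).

1 1.3435 3->1
2 1.8289 1->3
3 2.8660 3->1
4 3.3514 1->3
final: 3 -4.8789

Mode 3: guard c·x = 4.9788 hit at Δt = 1.3435 (t = 1.3435), x⁻ = (-4.9788) → reset → x⁺ = (-5.2881), jump to mode 1
Mode 1: guard c·x = -2.9073 hit at Δt = 0.4854 (t = 1.8289), x⁻ = (-2.9073) → reset → x⁺ = (-3.2108), jump to mode 3
Mode 3: guard c·x = 4.9788 hit at Δt = 1.0371 (t = 2.8660), x⁻ = (-4.9788) → reset → x⁺ = (-5.2881), jump to mode 1
Mode 1: guard c·x = -2.9073 hit at Δt = 0.4854 (t = 3.3514), x⁻ = (-2.9073) → reset → x⁺ = (-3.2108), jump to mode 3
Mode 3: flow for 0.9972 to horizon, guard not reached → x = (-4.8789)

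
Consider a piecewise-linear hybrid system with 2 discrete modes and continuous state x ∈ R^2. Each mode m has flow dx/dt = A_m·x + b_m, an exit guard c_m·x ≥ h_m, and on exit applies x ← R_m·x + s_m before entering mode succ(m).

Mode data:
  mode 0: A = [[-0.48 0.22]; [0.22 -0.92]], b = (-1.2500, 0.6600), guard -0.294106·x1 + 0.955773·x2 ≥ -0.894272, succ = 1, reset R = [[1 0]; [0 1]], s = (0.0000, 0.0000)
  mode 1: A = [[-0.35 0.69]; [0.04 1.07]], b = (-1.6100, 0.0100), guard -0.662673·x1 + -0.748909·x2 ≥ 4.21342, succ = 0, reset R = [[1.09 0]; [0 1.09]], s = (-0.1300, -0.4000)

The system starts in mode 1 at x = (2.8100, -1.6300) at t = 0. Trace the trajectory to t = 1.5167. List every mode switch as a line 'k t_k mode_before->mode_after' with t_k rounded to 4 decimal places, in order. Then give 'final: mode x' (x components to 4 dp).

Mode 1: guard c·x = 4.2134 hit at Δt = 1.0015 (t = 1.0015), x⁻ = (-1.1008, -4.6520) → reset → x⁺ = (-1.3299, -5.4707), jump to mode 0
Mode 0: flow for 0.5152 to horizon, guard not reached → x = (-2.0353, -3.2923)

1 1.0015 1->0
final: 0 -2.0353 -3.2923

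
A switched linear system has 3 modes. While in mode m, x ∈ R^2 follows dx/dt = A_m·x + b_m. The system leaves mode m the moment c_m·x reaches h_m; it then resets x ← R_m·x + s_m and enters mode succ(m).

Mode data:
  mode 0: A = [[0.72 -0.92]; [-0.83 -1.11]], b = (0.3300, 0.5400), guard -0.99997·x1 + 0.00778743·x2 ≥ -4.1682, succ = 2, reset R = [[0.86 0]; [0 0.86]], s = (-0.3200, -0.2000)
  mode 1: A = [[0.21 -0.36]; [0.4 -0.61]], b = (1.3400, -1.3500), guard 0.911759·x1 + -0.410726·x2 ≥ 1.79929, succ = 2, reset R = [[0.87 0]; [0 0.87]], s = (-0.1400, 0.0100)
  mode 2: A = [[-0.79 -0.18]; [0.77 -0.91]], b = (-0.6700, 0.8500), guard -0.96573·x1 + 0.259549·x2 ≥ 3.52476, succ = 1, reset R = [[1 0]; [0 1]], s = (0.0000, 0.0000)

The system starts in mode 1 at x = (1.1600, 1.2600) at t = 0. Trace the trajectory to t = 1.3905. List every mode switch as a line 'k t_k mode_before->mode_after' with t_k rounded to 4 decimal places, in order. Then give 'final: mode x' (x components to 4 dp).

1 0.7156 1->2
final: 2 0.5936 1.0444

Mode 1: guard c·x = 1.7993 hit at Δt = 0.7156 (t = 0.7156), x⁻ = (2.1618, 0.4181) → reset → x⁺ = (1.7407, 0.3738), jump to mode 2
Mode 2: flow for 0.6749 to horizon, guard not reached → x = (0.5936, 1.0444)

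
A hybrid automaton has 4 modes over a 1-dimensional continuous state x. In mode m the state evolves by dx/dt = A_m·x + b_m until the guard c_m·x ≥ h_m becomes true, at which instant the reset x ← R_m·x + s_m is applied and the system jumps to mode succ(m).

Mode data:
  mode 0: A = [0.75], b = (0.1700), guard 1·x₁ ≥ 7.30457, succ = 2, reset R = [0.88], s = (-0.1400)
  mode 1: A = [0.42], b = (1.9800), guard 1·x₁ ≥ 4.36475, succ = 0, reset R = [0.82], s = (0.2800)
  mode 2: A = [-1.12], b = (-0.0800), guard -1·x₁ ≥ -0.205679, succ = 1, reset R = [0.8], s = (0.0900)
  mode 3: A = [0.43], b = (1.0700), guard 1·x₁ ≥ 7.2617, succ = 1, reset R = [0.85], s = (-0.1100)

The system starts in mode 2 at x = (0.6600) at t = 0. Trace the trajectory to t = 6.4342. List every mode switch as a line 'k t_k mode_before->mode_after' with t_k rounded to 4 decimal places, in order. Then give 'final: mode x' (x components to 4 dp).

Mode 2: guard c·x = -0.2057 hit at Δt = 0.8666 (t = 0.8666), x⁻ = (0.2057) → reset → x⁺ = (0.2545), jump to mode 1
Mode 1: guard c·x = 4.3647 hit at Δt = 1.4352 (t = 2.3018), x⁻ = (4.3647) → reset → x⁺ = (3.8591), jump to mode 0
Mode 0: guard c·x = 7.3046 hit at Δt = 0.8154 (t = 3.1172), x⁻ = (7.3046) → reset → x⁺ = (6.2880), jump to mode 2
Mode 2: guard c·x = -0.2057 hit at Δt = 2.7976 (t = 5.9148), x⁻ = (0.2057) → reset → x⁺ = (0.2545), jump to mode 1
Mode 1: flow for 0.5194 to horizon, guard not reached → x = (1.4658)

1 0.8666 2->1
2 2.3018 1->0
3 3.1172 0->2
4 5.9148 2->1
final: 1 1.4658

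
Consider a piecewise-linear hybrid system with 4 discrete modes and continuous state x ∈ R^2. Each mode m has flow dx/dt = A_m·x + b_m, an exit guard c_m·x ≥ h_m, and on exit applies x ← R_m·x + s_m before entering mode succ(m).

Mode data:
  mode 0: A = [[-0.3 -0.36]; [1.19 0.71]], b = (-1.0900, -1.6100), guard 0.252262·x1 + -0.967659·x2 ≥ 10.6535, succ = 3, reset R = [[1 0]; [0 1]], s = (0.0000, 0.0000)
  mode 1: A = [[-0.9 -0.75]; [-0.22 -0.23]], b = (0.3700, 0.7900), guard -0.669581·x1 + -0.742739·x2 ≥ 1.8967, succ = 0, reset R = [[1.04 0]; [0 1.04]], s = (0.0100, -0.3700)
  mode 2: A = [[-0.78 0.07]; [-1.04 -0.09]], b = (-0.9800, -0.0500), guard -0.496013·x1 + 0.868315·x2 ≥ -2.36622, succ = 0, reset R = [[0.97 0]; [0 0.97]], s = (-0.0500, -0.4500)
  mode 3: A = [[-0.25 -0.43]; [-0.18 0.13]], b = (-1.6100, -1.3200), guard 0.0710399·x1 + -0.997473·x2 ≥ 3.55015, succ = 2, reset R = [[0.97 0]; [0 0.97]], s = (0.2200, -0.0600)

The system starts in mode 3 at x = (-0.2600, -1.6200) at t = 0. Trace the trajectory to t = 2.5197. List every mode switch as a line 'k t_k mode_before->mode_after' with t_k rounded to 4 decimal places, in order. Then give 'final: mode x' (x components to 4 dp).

Mode 3: guard c·x = 3.5501 hit at Δt = 1.2818 (t = 1.2818), x⁻ = (-0.7054, -3.6094) → reset → x⁺ = (-0.4642, -3.5611), jump to mode 2
Mode 2: guard c·x = -2.3662 hit at Δt = 0.4314 (t = 1.7132), x⁻ = (-0.7769, -3.1688) → reset → x⁺ = (-0.8035, -3.5238), jump to mode 0
Mode 0: flow for 0.8065 to horizon, guard not reached → x = (0.1377, -8.6234)

1 1.2818 3->2
2 1.7132 2->0
final: 0 0.1377 -8.6234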